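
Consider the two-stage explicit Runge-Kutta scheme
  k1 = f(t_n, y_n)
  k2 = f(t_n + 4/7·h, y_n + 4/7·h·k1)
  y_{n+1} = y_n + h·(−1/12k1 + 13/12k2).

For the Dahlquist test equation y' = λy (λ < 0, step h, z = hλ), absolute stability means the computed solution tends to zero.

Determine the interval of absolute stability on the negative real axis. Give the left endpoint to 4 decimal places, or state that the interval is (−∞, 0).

z∈(-1.6154,0).

On y'=λy, z=hλ:
  k1=λy_n ⇒ h·k1=z·y_n;  k2=λ(1+4/7z)y_n ⇒ h·k2=z(1+4/7z)y_n
  y_{n+1}/y_n = 1 − 1/12z + 13/12z(1+4/7z) = 1 + z + 13/21z²
  so R(z) = 1 + z + 13/21z².

Solve |R(x)|<1 on ℝ⁻.
x=-0.86: |R|=0.5978
R=1: x+13/21x²=0 ⇒ x=−21/13=-1.6154; min R=1−1/(4·13/21)=0.5962>−1
Confirm numerically:
  x=-1.586: |R|=0.97115 <1
  x=-1.057: |R|=0.63463 <1
  x=-0.854: |R|=0.59748 <1
  x=-0.774: |R|=0.59686 <1
  x=-2.164: |R|=1.73494 >1
  x=-1.648: |R|=1.03327 >1
So |R|<1 on (-1.6154, 0).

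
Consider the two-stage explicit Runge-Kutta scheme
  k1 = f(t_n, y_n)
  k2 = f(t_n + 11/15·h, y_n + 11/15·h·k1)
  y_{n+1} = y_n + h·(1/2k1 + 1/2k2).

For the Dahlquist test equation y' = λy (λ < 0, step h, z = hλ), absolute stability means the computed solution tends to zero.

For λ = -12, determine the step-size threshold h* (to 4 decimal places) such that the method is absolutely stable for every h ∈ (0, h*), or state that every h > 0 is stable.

With y'=λy (z=hλ):
  k1=λy_n ⇒ h·k1=z·y_n;  k2=λ(1+11/15z)y_n ⇒ h·k2=z(1+11/15z)y_n
  y_{n+1}/y_n = 1 + 1/2z + 1/2z(1+11/15z) = 1 + z + 11/30z²
  R(z) = 1 + z + 11/30z².

Boundary: |R(x)|=1, x<0.
x=-0.7: |R|=0.4797
R=1: x+11/30x²=0 ⇒ x=−30/11=-2.7273; min R=1−1/(4·11/30)=0.3182>−1
Confirm numerically:
  x=-2.546: |R|=0.83078 <1
  x=-2.272: |R|=0.62073 <1
  x=-2.243: |R|=0.60172 <1
  x=-1.697: |R|=0.35893 <1
  x=-3.178: |R|=1.52522 >1
  x=-2.922: |R|=1.20863 >1
  x=-2.761: |R|=1.03414 >1
Interval (-2.7273, 0).

(-2.7273,0); λ=-12 ⇒ h* = (30/11)/12 = 0.2273.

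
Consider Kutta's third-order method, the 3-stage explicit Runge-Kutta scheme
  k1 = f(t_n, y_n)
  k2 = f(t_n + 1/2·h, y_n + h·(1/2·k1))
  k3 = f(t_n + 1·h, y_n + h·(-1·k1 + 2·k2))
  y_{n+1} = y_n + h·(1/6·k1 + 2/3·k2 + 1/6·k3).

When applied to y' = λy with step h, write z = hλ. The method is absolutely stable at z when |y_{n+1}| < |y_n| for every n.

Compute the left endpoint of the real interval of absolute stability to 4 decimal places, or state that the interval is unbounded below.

z* = -2.5127.

Set f=λy, z=hλ:
  order 3, 3-stage ⇒ R(z)=1+z+z^2/2+z^3/6
  (e.g. R(-0.88)=0.39362, |R|=0.39362)

Need |R(x)|<1, x<0.
x=-0.88: |R|=0.3936
|R(-2.49)|=0.9630 |R(-1.19)|=0.2372 |R(-1.17)|=0.2475
Bisect:
  x_lo=-3.0689 |R|=2.1772  x_hi=-0.1760 |R|=0.8386
  mid=-1.62248 |R|=0.01811 →hi
  mid=-2.34572 |R|=0.74569 →hi
  mid=-2.70733 |R|=1.34980 →lo
  mid=-2.52652 |R|=1.02280 →lo
  mid=-2.43612 |R|=0.87838 →hi
  mid=-2.48132 |R|=0.94907 →hi
  mid=-2.50392 |R|=0.98555 →hi
  mid=-2.51522 |R|=1.00408 →lo
  mid=-2.50957 |R|=0.99479 →hi
  ...
  [-2.51275,-2.51257] ⇒ x*=-2.5127
Interval (-2.5127, 0).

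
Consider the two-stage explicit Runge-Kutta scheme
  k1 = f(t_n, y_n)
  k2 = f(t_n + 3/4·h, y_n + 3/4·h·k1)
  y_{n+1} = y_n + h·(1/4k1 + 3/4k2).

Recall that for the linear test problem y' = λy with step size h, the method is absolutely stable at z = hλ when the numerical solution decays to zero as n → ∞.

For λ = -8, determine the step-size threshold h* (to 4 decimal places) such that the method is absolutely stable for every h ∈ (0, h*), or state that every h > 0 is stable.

(-1.7778,0); λ=-8 ⇒ h* = (16/9)/8 = 0.2222.

On y'=λy, z=hλ:
  k1=λy_n ⇒ h·k1=z·y_n;  k2=λ(1+3/4z)y_n ⇒ h·k2=z(1+3/4z)y_n
  y_{n+1}/y_n = 1 + 1/4z + 3/4z(1+3/4z) = 1 + z + 9/16z²
  ⇒ R(z) = 1 + z + 9/16z².

Need |R(x)|<1, x<0.
x=-1.29: |R|=0.6461
R=1: x+9/16x²=0 ⇒ x=−16/9=-1.7778; min R=1−1/(4·9/16)=0.5556>−1
Confirm numerically:
  x=-1.444: |R|=0.72889 <1
  x=-1.068: |R|=0.57360 <1
  x=-0.889: |R|=0.55556 <1
  x=-2.158: |R|=1.46154 >1
  x=-2.097: |R|=1.37654 >1
  x=-1.818: |R|=1.04113 >1
Interval (-1.7778, 0).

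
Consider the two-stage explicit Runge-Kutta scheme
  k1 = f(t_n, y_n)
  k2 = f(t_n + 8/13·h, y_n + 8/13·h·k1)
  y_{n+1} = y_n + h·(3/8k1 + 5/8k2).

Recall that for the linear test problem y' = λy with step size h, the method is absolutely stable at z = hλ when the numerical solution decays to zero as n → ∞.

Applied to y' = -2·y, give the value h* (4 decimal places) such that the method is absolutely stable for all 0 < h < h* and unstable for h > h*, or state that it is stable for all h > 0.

With y'=λy (z=hλ):
  k1=λy_n ⇒ h·k1=z·y_n;  k2=λ(1+8/13z)y_n ⇒ h·k2=z(1+8/13z)y_n
  y_{n+1}/y_n = 1 + 3/8z + 5/8z(1+8/13z) = 1 + z + 5/13z²
  Hence R(z) = 1 + z + 5/13z².

Boundary: |R(x)|=1, x<0.
x=-0.69: |R|=0.4931
R=1: x+5/13x²=0 ⇒ x=−13/5=-2.6000; min R=1−1/(4·5/13)=0.3500>−1
Confirm numerically:
  x=-2.223: |R|=0.67766 <1
  x=-2.166: |R|=0.63844 <1
  x=-1.671: |R|=0.40294 <1
  x=-3.164: |R|=1.68634 >1
  x=-3.007: |R|=1.47071 >1
Interval (-2.6000, 0).

(-2.6000,0); λ=-2 ⇒ h* = (13/5)/2 = 1.3000.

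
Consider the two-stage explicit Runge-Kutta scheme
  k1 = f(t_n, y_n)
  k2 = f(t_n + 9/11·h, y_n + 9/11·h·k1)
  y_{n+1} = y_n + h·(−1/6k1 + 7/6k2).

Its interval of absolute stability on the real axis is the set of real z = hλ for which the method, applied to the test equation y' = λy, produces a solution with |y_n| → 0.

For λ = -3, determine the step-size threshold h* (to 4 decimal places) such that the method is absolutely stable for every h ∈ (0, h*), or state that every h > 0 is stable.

On y'=λy, z=hλ:
  k1=λy_n ⇒ h·k1=z·y_n;  k2=λ(1+9/11z)y_n ⇒ h·k2=z(1+9/11z)y_n
  y_{n+1}/y_n = 1 − 1/6z + 7/6z(1+9/11z) = 1 + z + 21/22z²
  so R(z) = 1 + z + 21/22z².

Solve |R(x)|<1 on ℝ⁻.
x=-0.31: |R|=0.7817
R=1: x+21/22x²=0 ⇒ x=−22/21=-1.0476; min R=1−1/(4·21/22)=0.7381>−1
Confirm numerically:
  x=-0.850: |R|=0.83966 <1
  x=-0.714: |R|=0.77262 <1
  x=-0.697: |R|=0.76673 <1
  x=-0.610: |R|=0.74519 <1
  x=-1.255: |R|=1.24843 >1
  x=-1.130: |R|=1.08886 >1
  x=-1.114: |R|=1.07059 >1
Stable set (-1.0476, 0).

(-1.0476,0); λ=-3 ⇒ h* = (22/21)/3 = 0.3492.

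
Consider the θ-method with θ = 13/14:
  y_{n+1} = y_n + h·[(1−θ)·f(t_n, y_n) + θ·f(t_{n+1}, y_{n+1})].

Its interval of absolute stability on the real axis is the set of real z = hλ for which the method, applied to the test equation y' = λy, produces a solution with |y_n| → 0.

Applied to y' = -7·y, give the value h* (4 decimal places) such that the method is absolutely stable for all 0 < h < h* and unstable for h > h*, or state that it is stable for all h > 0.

interval (−∞, 0). Any h>0 works for λ=-7.

Test eqn y'=λy, z=hλ:
  y_{n+1} = y_n + z·[1/14·y_n + 13/14·y_{n+1}] ⇒ (1 − 13/14z)y_{n+1} = (1 + 1/14z)y_n
  R(z) = (1 + 1/14z)/(1 − 13/14z).

Need |R(x)|<1, x<0.
x=-0.77: |R|=0.5510
x=-2: |R|=0.3000
x=-10: |R|=0.0278
x=-100: |R|=0.0654
θ=13/14≥1/2 ⇒ |1+1/14x|<|1−13/14x| ∀x<0 ⇒ interval (−∞,0).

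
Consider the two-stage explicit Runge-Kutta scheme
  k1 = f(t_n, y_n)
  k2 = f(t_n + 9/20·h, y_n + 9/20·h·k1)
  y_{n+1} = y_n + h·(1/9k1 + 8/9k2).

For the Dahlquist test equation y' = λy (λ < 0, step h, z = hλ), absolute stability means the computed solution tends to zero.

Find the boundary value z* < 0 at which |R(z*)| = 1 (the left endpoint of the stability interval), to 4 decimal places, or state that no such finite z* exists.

With y'=λy (z=hλ):
  k1=λy_n ⇒ h·k1=z·y_n;  k2=λ(1+9/20z)y_n ⇒ h·k2=z(1+9/20z)y_n
  y_{n+1}/y_n = 1 + 1/9z + 8/9z(1+9/20z) = 1 + z + 2/5z²
  ⇒ R(z) = 1 + z + 2/5z².

Boundary: |R(x)|=1, x<0.
x=-1.16: |R|=0.3782
R=1: x+2/5x²=0 ⇒ x=−5/2=-2.5000; min R=1−1/(4·2/5)=0.3750>−1
Confirm numerically:
  x=-2.230: |R|=0.75916 <1
  x=-1.738: |R|=0.47026 <1
  x=-1.573: |R|=0.41673 <1
  x=-1.105: |R|=0.38341 <1
  x=-3.098: |R|=1.74104 >1
  x=-3.023: |R|=1.63241 >1
  x=-2.660: |R|=1.17024 >1
Stable set (-2.5000, 0).

left endpoint -2.5000.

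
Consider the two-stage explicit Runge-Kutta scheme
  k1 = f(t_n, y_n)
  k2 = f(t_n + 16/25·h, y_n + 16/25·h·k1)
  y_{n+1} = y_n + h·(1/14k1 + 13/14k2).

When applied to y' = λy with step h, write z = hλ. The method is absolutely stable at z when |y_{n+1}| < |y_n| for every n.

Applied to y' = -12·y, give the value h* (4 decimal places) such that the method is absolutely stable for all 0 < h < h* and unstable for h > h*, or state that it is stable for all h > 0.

(-1.6827,0); λ=-12 ⇒ h* = (175/104)/12 = 0.1402.

Set f=λy, z=hλ:
  k1=λy_n ⇒ h·k1=z·y_n;  k2=λ(1+16/25z)y_n ⇒ h·k2=z(1+16/25z)y_n
  y_{n+1}/y_n = 1 + 1/14z + 13/14z(1+16/25z) = 1 + z + 104/175z²
  ⇒ R(z) = 1 + z + 104/175z².

Boundary: |R(x)|=1, x<0.
x=-0.52: |R|=0.6407
R=1: x+104/175x²=0 ⇒ x=−175/104=-1.6827; min R=1−1/(4·104/175)=0.5793>−1
Confirm numerically:
  x=-1.246: |R|=0.67664 <1
  x=-1.179: |R|=0.64708 <1
  x=-0.926: |R|=0.58359 <1
  x=-0.751: |R|=0.58418 <1
  x=-2.276: |R|=1.80250 >1
  x=-1.935: |R|=1.29014 >1
  x=-1.728: |R|=1.04653 >1
So |R|<1 on (-1.6827, 0).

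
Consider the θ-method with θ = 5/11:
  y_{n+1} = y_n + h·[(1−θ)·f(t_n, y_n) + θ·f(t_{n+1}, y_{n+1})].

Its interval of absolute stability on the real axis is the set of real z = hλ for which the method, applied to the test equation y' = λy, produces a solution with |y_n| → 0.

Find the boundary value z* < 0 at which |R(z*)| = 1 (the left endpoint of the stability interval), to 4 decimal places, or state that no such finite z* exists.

z* = -22.0000.

On y'=λy, z=hλ:
  y_{n+1} = y_n + z·[6/11·y_n + 5/11·y_{n+1}] ⇒ (1 − 5/11z)y_{n+1} = (1 + 6/11z)y_n
  so R(z) = (1 + 6/11z)/(1 − 5/11z).

Need |R(x)|<1, x<0.
x=-1.5: |R|=0.1081
R=−1: 1+6/11x = −1+5/11x ⇒ -1/11x=2 ⇒ x=2/(-1/11)=-22.0000
Confirm numerically:
  x=-15.063: |R|=0.91963 <1
  x=-14.516: |R|=0.91046 <1
  x=-13.131: |R|=0.88430 <1
  x=-22.182: |R|=1.00149 >1
  x=-22.175: |R|=1.00144 >1
Interval (-22.0000, 0).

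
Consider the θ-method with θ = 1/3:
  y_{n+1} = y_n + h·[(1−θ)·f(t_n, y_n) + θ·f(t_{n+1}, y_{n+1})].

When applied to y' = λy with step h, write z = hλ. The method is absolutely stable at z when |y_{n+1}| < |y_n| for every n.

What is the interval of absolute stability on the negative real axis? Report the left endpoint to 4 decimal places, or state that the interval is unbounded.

z∈(-6.0000,0).

Set f=λy, z=hλ:
  y_{n+1} = y_n + z·[2/3·y_n + 1/3·y_{n+1}] ⇒ (1 − 1/3z)y_{n+1} = (1 + 2/3z)y_n
  R(z) = (1 + 2/3z)/(1 − 1/3z).

Find x<0 with |R(x)|<1.
x=-0.83: |R|=0.3499
R=−1: 1+2/3x = −1+1/3x ⇒ -1/3x=2 ⇒ x=2/(-1/3)=-6.0000
Confirm numerically:
  x=-4.774: |R|=0.84229 <1
  x=-4.257: |R|=0.75982 <1
  x=-3.535: |R|=0.62280 <1
  x=-6.560: |R|=1.05858 >1
  x=-6.144: |R|=1.01575 >1
  x=-6.104: |R|=1.01142 >1
So |R|<1 on (-6.0000, 0).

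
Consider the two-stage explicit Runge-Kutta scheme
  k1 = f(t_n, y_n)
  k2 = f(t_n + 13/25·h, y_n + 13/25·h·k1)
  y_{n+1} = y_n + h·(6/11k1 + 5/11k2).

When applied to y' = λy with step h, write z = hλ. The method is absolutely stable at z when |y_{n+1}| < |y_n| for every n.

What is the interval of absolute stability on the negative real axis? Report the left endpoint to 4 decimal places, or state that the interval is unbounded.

Set f=λy, z=hλ:
  k1=λy_n ⇒ h·k1=z·y_n;  k2=λ(1+13/25z)y_n ⇒ h·k2=z(1+13/25z)y_n
  y_{n+1}/y_n = 1 + 6/11z + 5/11z(1+13/25z) = 1 + z + 13/55z²
  so R(z) = 1 + z + 13/55z².

Boundary: |R(x)|=1, x<0.
x=-1.1: |R|=0.1860
R=1: x+13/55x²=0 ⇒ x=−55/13=-4.2308; min R=1−1/(4·13/55)=-0.0577>−1
Confirm numerically:
  x=-3.816: |R|=0.62589 <1
  x=-2.911: |R|=0.09193 <1
  x=-2.654: |R|=0.01088 <1
  x=-4.751: |R|=1.58420 >1
  x=-4.289: |R|=1.05903 >1
Interval (-4.2308, 0).

(-4.2308, 0).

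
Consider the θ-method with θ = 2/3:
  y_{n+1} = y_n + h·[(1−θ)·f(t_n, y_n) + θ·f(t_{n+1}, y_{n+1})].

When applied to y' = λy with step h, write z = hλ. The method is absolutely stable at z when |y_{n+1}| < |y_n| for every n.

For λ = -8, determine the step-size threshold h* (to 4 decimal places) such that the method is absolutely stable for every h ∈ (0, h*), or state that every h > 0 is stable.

With y'=λy (z=hλ):
  y_{n+1} = y_n + z·[1/3·y_n + 2/3·y_{n+1}] ⇒ (1 − 2/3z)y_{n+1} = (1 + 1/3z)y_n
  so R(z) = (1 + 1/3z)/(1 − 2/3z).

Boundary: |R(x)|=1, x<0.
x=-0.41: |R|=0.6780
x=-2: |R|=0.1429
x=-10: |R|=0.3043
x=-100: |R|=0.4778
θ=2/3≥1/2 ⇒ |1+1/3x|<|1−2/3x| ∀x<0 ⇒ interval (−∞,0).

interval (−∞, 0). Any h>0 works for λ=-8.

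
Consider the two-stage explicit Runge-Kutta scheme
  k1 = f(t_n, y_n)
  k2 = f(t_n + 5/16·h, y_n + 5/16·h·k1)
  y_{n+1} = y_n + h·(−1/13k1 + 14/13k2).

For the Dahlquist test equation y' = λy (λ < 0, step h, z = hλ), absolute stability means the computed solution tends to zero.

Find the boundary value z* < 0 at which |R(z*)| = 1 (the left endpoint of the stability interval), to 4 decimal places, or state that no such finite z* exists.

left endpoint -2.9714.

Test eqn y'=λy, z=hλ:
  k1=λy_n ⇒ h·k1=z·y_n;  k2=λ(1+5/16z)y_n ⇒ h·k2=z(1+5/16z)y_n
  y_{n+1}/y_n = 1 − 1/13z + 14/13z(1+5/16z) = 1 + z + 35/104z²
  ⇒ R(z) = 1 + z + 35/104z².

Boundary: |R(x)|=1, x<0.
x=-1.29: |R|=0.2700
R=1: x+35/104x²=0 ⇒ x=−104/35=-2.9714; min R=1−1/(4·35/104)=0.2571>−1
Confirm numerically:
  x=-2.911: |R|=0.94080 <1
  x=-2.262: |R|=0.45995 <1
  x=-2.053: |R|=0.36545 <1
  x=-1.678: |R|=0.26959 <1
  x=-3.281: |R|=1.34182 >1
  x=-3.243: |R|=1.29639 >1
  x=-3.062: |R|=1.09333 >1
So |R|<1 on (-2.9714, 0).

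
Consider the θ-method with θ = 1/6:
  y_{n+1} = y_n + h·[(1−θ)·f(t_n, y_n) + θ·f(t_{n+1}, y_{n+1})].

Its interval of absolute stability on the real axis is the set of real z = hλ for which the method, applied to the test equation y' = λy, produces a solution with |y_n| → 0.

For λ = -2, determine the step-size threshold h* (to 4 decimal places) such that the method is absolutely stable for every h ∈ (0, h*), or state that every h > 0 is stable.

(-3.0000,0); λ=-2 ⇒ h* = (3)/2 = 1.5000.

Set f=λy, z=hλ:
  y_{n+1} = y_n + z·[5/6·y_n + 1/6·y_{n+1}] ⇒ (1 − 1/6z)y_{n+1} = (1 + 5/6z)y_n
  R(z) = (1 + 5/6z)/(1 − 1/6z).

Solve |R(x)|<1 on ℝ⁻.
x=-0.56: |R|=0.4878
R=−1: 1+5/6x = −1+1/6x ⇒ -2/3x=2 ⇒ x=2/(-2/3)=-3.0000
Confirm numerically:
  x=-2.585: |R|=0.80664 <1
  x=-1.857: |R|=0.41810 <1
  x=-1.761: |R|=0.36142 <1
  x=-1.364: |R|=0.11135 <1
  x=-3.469: |R|=1.19812 >1
  x=-3.205: |R|=1.08908 >1
  x=-3.028: |R|=1.01241 >1
Stable set (-3.0000, 0).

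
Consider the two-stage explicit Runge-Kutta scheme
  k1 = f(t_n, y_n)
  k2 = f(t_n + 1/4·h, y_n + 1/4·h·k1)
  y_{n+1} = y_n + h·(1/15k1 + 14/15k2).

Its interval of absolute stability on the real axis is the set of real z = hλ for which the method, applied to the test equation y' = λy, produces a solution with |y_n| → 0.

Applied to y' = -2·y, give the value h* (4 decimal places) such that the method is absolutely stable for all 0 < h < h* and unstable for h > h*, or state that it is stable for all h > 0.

(-4.2857,0); λ=-2 ⇒ h* = (30/7)/2 = 2.1429.

On y'=λy, z=hλ:
  k1=λy_n ⇒ h·k1=z·y_n;  k2=λ(1+1/4z)y_n ⇒ h·k2=z(1+1/4z)y_n
  y_{n+1}/y_n = 1 + 1/15z + 14/15z(1+1/4z) = 1 + z + 7/30z²
  so R(z) = 1 + z + 7/30z².

Need |R(x)|<1, x<0.
x=-1.73: |R|=0.0317
R=1: x+7/30x²=0 ⇒ x=−30/7=-4.2857; min R=1−1/(4·7/30)=-0.0714>−1
Confirm numerically:
  x=-4.231: |R|=0.94598 <1
  x=-1.997: |R|=0.06646 <1
  x=-1.834: |R|=0.04917 <1
  x=-4.564: |R|=1.29636 >1
  x=-4.333: |R|=1.04781 >1
Stable set (-4.2857, 0).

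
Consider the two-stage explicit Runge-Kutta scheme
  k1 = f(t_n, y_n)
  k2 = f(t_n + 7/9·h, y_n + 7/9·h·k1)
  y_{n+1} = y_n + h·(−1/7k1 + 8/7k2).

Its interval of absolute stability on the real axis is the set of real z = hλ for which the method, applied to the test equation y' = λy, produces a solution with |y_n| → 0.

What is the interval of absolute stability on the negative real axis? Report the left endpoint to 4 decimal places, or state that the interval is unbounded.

z∈(-1.1250,0).

With y'=λy (z=hλ):
  k1=λy_n ⇒ h·k1=z·y_n;  k2=λ(1+7/9z)y_n ⇒ h·k2=z(1+7/9z)y_n
  y_{n+1}/y_n = 1 − 1/7z + 8/7z(1+7/9z) = 1 + z + 8/9z²
  ⇒ R(z) = 1 + z + 8/9z².

Need |R(x)|<1, x<0.
x=-1.59: |R|=1.6572
R=1: x+8/9x²=0 ⇒ x=−9/8=-1.1250; min R=1−1/(4·8/9)=0.7188>−1
Confirm numerically:
  x=-0.865: |R|=0.80009 <1
  x=-0.773: |R|=0.75814 <1
  x=-0.766: |R|=0.75556 <1
  x=-1.571: |R|=1.62281 >1
  x=-1.193: |R|=1.07211 >1
  x=-1.146: |R|=1.02139 >1
So |R|<1 on (-1.1250, 0).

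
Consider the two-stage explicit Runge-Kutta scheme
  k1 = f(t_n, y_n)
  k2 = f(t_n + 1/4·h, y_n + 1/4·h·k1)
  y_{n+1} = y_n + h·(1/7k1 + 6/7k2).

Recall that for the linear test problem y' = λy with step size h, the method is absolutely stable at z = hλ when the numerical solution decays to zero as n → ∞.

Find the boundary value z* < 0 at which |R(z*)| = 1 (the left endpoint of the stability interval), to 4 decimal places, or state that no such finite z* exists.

z* = -4.6667.

Set f=λy, z=hλ:
  k1=λy_n ⇒ h·k1=z·y_n;  k2=λ(1+1/4z)y_n ⇒ h·k2=z(1+1/4z)y_n
  y_{n+1}/y_n = 1 + 1/7z + 6/7z(1+1/4z) = 1 + z + 3/14z²
  R(z) = 1 + z + 3/14z².

Find x<0 with |R(x)|<1.
x=-1.1: |R|=0.1593
R=1: x+3/14x²=0 ⇒ x=−14/3=-4.6667; min R=1−1/(4·3/14)=-0.1667>−1
Confirm numerically:
  x=-4.604: |R|=0.93817 <1
  x=-3.881: |R|=0.34661 <1
  x=-2.205: |R|=0.16314 <1
  x=-5.041: |R|=1.40436 >1
  x=-4.692: |R|=1.02547 >1
So |R|<1 on (-4.6667, 0).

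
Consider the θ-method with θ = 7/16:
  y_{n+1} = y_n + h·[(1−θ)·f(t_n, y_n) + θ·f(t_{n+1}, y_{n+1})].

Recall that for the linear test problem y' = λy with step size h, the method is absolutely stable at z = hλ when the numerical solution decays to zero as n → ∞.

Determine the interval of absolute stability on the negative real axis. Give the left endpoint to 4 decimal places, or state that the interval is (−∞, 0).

With y'=λy (z=hλ):
  y_{n+1} = y_n + z·[9/16·y_n + 7/16·y_{n+1}] ⇒ (1 − 7/16z)y_{n+1} = (1 + 9/16z)y_n
  ⇒ R(z) = (1 + 9/16z)/(1 − 7/16z).

Boundary: |R(x)|=1, x<0.
x=-1.49: |R|=0.0980
R=−1: 1+9/16x = −1+7/16x ⇒ -1/8x=2 ⇒ x=2/(-1/8)=-16.0000
Confirm numerically:
  x=-14.717: |R|=0.97844 <1
  x=-12.571: |R|=0.93406 <1
  x=-6.707: |R|=0.70475 <1
  x=-16.469: |R|=1.00714 >1
  x=-16.406: |R|=1.00621 >1
  x=-16.184: |R|=1.00285 >1
Stable set (-16.0000, 0).

z∈(-16.0000,0).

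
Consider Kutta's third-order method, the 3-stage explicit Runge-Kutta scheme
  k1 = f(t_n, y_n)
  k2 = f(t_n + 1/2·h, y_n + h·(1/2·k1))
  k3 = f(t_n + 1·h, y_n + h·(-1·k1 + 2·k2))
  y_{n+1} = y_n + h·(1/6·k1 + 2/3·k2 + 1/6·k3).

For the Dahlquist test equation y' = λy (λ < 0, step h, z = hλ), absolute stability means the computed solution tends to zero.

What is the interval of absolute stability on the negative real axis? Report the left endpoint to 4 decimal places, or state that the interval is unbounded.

(-2.5127, 0).

Set f=λy, z=hλ:
  order 3, 3-stage ⇒ R(z)=1+z+z^2/2+z^3/6
  (e.g. R(-0.79)=0.43988, |R|=0.43988)

Find x<0 with |R(x)|<1.
x=-0.79: |R|=0.4399
|R(-2.01)|=0.3434 |R(-1.17)|=0.2475
Bisect:
  x_lo=-2.9239 |R|=1.8155  x_hi=-0.1576 |R|=0.8542
  mid=-1.54077 |R|=0.03659 →hi
  mid=-2.23235 |R|=0.59476 →hi
  mid=-2.57813 |R|=1.11079 →lo
  mid=-2.40524 |R|=0.83178 →hi
  mid=-2.49169 |R|=0.96571 →hi
  mid=-2.53491 |R|=1.03682 →lo
  mid=-2.51330 |R|=1.00091 →lo
  mid=-2.50249 |R|=0.98322 →hi
  mid=-2.50790 |R|=0.99205 →hi
  ...
  [-2.51279,-2.51262] ⇒ x*=-2.5127
Interval (-2.5127, 0).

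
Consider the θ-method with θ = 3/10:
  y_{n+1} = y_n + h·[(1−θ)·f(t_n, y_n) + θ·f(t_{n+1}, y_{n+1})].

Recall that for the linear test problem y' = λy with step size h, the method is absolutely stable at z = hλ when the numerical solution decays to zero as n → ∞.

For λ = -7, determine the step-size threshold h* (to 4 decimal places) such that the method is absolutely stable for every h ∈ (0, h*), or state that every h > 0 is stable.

(-5.0000,0); λ=-7 ⇒ h* = (5)/7 = 0.7143.

With y'=λy (z=hλ):
  y_{n+1} = y_n + z·[7/10·y_n + 3/10·y_{n+1}] ⇒ (1 − 3/10z)y_{n+1} = (1 + 7/10z)y_n
  R(z) = (1 + 7/10z)/(1 − 3/10z).

Solve |R(x)|<1 on ℝ⁻.
x=-0.58: |R|=0.5060
R=−1: 1+7/10x = −1+3/10x ⇒ -2/5x=2 ⇒ x=2/(-2/5)=-5.0000
Confirm numerically:
  x=-4.720: |R|=0.95364 <1
  x=-4.719: |R|=0.95347 <1
  x=-3.458: |R|=0.69726 <1
  x=-2.288: |R|=0.35674 <1
  x=-5.109: |R|=1.01721 >1
  x=-5.044: |R|=1.00700 >1
  x=-5.023: |R|=1.00367 >1
Stable set (-5.0000, 0).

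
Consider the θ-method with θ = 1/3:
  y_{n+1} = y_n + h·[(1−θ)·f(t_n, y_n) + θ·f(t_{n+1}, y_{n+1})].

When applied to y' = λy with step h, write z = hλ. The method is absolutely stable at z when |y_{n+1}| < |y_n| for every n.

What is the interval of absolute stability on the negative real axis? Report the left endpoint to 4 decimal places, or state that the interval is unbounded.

z∈(-6.0000,0).

Test eqn y'=λy, z=hλ:
  y_{n+1} = y_n + z·[2/3·y_n + 1/3·y_{n+1}] ⇒ (1 − 1/3z)y_{n+1} = (1 + 2/3z)y_n
  R(z) = (1 + 2/3z)/(1 − 1/3z).

Solve |R(x)|<1 on ℝ⁻.
x=-0.57: |R|=0.5210
R=−1: 1+2/3x = −1+1/3x ⇒ -1/3x=2 ⇒ x=2/(-1/3)=-6.0000
Confirm numerically:
  x=-5.945: |R|=0.99385 <1
  x=-4.784: |R|=0.84378 <1
  x=-3.940: |R|=0.70317 <1
  x=-6.526: |R|=1.05522 >1
  x=-6.421: |R|=1.04469 >1
Stable set (-6.0000, 0).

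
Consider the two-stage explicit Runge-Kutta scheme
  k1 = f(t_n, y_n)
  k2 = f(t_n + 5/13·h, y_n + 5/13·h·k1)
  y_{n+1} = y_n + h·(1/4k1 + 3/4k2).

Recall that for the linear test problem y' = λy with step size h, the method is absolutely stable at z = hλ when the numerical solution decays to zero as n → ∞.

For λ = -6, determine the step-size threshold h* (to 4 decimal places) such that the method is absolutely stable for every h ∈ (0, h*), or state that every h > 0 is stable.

(-3.4667,0); λ=-6 ⇒ h* = (52/15)/6 = 0.5778.

Set f=λy, z=hλ:
  k1=λy_n ⇒ h·k1=z·y_n;  k2=λ(1+5/13z)y_n ⇒ h·k2=z(1+5/13z)y_n
  y_{n+1}/y_n = 1 + 1/4z + 3/4z(1+5/13z) = 1 + z + 15/52z²
  so R(z) = 1 + z + 15/52z².

Solve |R(x)|<1 on ℝ⁻.
x=-1.21: |R|=0.2123
R=1: x+15/52x²=0 ⇒ x=−52/15=-3.4667; min R=1−1/(4·15/52)=0.1333>−1
Confirm numerically:
  x=-3.313: |R|=0.85314 <1
  x=-3.253: |R|=0.79950 <1
  x=-2.708: |R|=0.40736 <1
  x=-2.248: |R|=0.20974 <1
  x=-3.882: |R|=1.46509 >1
  x=-3.844: |R|=1.41840 >1
  x=-3.780: |R|=1.34165 >1
So |R|<1 on (-3.4667, 0).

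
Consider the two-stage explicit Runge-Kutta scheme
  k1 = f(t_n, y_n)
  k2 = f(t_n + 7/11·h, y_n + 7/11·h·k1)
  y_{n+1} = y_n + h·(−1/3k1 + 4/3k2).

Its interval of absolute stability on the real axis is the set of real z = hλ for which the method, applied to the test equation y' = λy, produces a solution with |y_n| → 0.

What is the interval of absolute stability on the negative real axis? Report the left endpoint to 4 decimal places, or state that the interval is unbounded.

Test eqn y'=λy, z=hλ:
  k1=λy_n ⇒ h·k1=z·y_n;  k2=λ(1+7/11z)y_n ⇒ h·k2=z(1+7/11z)y_n
  y_{n+1}/y_n = 1 − 1/3z + 4/3z(1+7/11z) = 1 + z + 28/33z²
  so R(z) = 1 + z + 28/33z².

Solve |R(x)|<1 on ℝ⁻.
x=-1.59: |R|=1.5551
R=1: x+28/33x²=0 ⇒ x=−33/28=-1.1786; min R=1−1/(4·28/33)=0.7054>−1
Confirm numerically:
  x=-1.025: |R|=0.86644 <1
  x=-0.826: |R|=0.75290 <1
  x=-0.551: |R|=0.70660 <1
  x=-1.517: |R|=1.43561 >1
  x=-1.487: |R|=1.38914 >1
Stable set (-1.1786, 0).

(-1.1786, 0).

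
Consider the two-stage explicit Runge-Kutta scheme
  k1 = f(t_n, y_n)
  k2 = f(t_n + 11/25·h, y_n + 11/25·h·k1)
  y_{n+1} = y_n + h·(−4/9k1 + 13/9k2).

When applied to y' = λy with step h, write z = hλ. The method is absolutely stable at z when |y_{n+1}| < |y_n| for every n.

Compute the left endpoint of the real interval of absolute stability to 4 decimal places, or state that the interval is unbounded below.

left endpoint -1.5734.

On y'=λy, z=hλ:
  k1=λy_n ⇒ h·k1=z·y_n;  k2=λ(1+11/25z)y_n ⇒ h·k2=z(1+11/25z)y_n
  y_{n+1}/y_n = 1 − 4/9z + 13/9z(1+11/25z) = 1 + z + 143/225z²
  ⇒ R(z) = 1 + z + 143/225z².

Boundary: |R(x)|=1, x<0.
x=-1.67: |R|=1.1025
R=1: x+143/225x²=0 ⇒ x=−225/143=-1.5734; min R=1−1/(4·143/225)=0.6066>−1
Confirm numerically:
  x=-1.104: |R|=0.67063 <1
  x=-1.038: |R|=0.64678 <1
  x=-0.864: |R|=0.61044 <1
  x=-0.685: |R|=0.61322 <1
  x=-1.892: |R|=1.38308 >1
  x=-1.864: |R|=1.34424 >1
  x=-1.783: |R|=1.23749 >1
Stable set (-1.5734, 0).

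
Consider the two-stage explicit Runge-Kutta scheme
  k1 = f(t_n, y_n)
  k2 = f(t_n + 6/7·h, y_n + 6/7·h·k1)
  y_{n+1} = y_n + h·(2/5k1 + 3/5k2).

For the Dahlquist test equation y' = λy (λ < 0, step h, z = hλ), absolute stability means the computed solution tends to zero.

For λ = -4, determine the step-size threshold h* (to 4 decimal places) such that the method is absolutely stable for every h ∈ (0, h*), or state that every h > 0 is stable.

(-1.9444,0); λ=-4 ⇒ h* = (35/18)/4 = 0.4861.

Test eqn y'=λy, z=hλ:
  k1=λy_n ⇒ h·k1=z·y_n;  k2=λ(1+6/7z)y_n ⇒ h·k2=z(1+6/7z)y_n
  y_{n+1}/y_n = 1 + 2/5z + 3/5z(1+6/7z) = 1 + z + 18/35z²
  R(z) = 1 + z + 18/35z².

Boundary: |R(x)|=1, x<0.
x=-0.52: |R|=0.6191
R=1: x+18/35x²=0 ⇒ x=−35/18=-1.9444; min R=1−1/(4·18/35)=0.5139>−1
Confirm numerically:
  x=-1.582: |R|=0.70512 <1
  x=-1.152: |R|=0.53051 <1
  x=-0.877: |R|=0.51855 <1
  x=-2.389: |R|=1.54619 >1
  x=-2.363: |R|=1.50865 >1
Stable set (-1.9444, 0).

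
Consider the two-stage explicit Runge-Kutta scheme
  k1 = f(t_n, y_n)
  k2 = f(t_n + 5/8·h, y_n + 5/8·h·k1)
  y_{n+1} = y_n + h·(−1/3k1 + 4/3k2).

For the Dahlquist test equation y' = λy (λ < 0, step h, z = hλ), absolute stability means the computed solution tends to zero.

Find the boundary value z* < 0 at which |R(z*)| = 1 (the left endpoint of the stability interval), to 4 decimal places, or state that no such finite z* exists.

Test eqn y'=λy, z=hλ:
  k1=λy_n ⇒ h·k1=z·y_n;  k2=λ(1+5/8z)y_n ⇒ h·k2=z(1+5/8z)y_n
  y_{n+1}/y_n = 1 − 1/3z + 4/3z(1+5/8z) = 1 + z + 5/6z²
  so R(z) = 1 + z + 5/6z².

Need |R(x)|<1, x<0.
x=-0.56: |R|=0.7013
R=1: x+5/6x²=0 ⇒ x=−6/5=-1.2000; min R=1−1/(4·5/6)=0.7000>−1
Confirm numerically:
  x=-1.155: |R|=0.95669 <1
  x=-1.059: |R|=0.87557 <1
  x=-1.042: |R|=0.86280 <1
  x=-0.996: |R|=0.83068 <1
  x=-1.445: |R|=1.29502 >1
  x=-1.314: |R|=1.12483 >1
So |R|<1 on (-1.2000, 0).

left endpoint -1.2000.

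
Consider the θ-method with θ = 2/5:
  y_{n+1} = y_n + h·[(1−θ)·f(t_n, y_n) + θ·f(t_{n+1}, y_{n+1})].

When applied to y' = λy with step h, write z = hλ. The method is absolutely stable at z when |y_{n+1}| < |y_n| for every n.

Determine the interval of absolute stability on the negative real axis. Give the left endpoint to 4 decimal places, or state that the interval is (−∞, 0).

z∈(-10.0000,0).

With y'=λy (z=hλ):
  y_{n+1} = y_n + z·[3/5·y_n + 2/5·y_{n+1}] ⇒ (1 − 2/5z)y_{n+1} = (1 + 3/5z)y_n
  so R(z) = (1 + 3/5z)/(1 − 2/5z).

Solve |R(x)|<1 on ℝ⁻.
x=-1.47: |R|=0.0743
R=−1: 1+3/5x = −1+2/5x ⇒ -1/5x=2 ⇒ x=2/(-1/5)=-10.0000
Confirm numerically:
  x=-9.079: |R|=0.96023 <1
  x=-5.409: |R|=0.70976 <1
  x=-4.817: |R|=0.64582 <1
  x=-10.552: |R|=1.02115 >1
  x=-10.306: |R|=1.01195 >1
  x=-10.205: |R|=1.00807 >1
Interval (-10.0000, 0).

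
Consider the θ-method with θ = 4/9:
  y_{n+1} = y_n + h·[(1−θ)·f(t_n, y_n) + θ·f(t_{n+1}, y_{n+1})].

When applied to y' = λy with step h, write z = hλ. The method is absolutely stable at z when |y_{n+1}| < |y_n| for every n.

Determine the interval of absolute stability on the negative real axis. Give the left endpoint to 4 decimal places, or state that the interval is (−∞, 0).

Test eqn y'=λy, z=hλ:
  y_{n+1} = y_n + z·[5/9·y_n + 4/9·y_{n+1}] ⇒ (1 − 4/9z)y_{n+1} = (1 + 5/9z)y_n
  so R(z) = (1 + 5/9z)/(1 − 4/9z).

Find x<0 with |R(x)|<1.
x=-0.71: |R|=0.4603
R=−1: 1+5/9x = −1+4/9x ⇒ -1/9x=2 ⇒ x=2/(-1/9)=-18.0000
Confirm numerically:
  x=-13.131: |R|=0.92086 <1
  x=-11.106: |R|=0.87096 <1
  x=-8.031: |R|=0.75759 <1
  x=-18.315: |R|=1.00383 >1
  x=-18.253: |R|=1.00308 >1
Stable set (-18.0000, 0).

z∈(-18.0000,0).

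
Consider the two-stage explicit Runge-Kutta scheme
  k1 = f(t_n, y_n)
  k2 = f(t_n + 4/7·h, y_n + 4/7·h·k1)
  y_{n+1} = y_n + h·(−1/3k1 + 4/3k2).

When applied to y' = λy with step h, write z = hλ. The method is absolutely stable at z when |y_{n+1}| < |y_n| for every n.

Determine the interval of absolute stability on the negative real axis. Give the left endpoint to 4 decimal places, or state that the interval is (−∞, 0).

Test eqn y'=λy, z=hλ:
  k1=λy_n ⇒ h·k1=z·y_n;  k2=λ(1+4/7z)y_n ⇒ h·k2=z(1+4/7z)y_n
  y_{n+1}/y_n = 1 − 1/3z + 4/3z(1+4/7z) = 1 + z + 16/21z²
  Hence R(z) = 1 + z + 16/21z².

Solve |R(x)|<1 on ℝ⁻.
x=-1.11: |R|=0.8287
R=1: x+16/21x²=0 ⇒ x=−21/16=-1.3125; min R=1−1/(4·16/21)=0.6719>−1
Confirm numerically:
  x=-1.277: |R|=0.96546 <1
  x=-1.119: |R|=0.83503 <1
  x=-1.000: |R|=0.76190 <1
  x=-1.738: |R|=1.56344 >1
  x=-1.531: |R|=1.25488 >1
So |R|<1 on (-1.3125, 0).

(-1.3125, 0).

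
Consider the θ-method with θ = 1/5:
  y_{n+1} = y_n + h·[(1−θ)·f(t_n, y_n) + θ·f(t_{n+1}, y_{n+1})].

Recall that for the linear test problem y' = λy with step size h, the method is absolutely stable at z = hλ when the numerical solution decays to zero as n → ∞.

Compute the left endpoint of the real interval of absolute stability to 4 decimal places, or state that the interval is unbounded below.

With y'=λy (z=hλ):
  y_{n+1} = y_n + z·[4/5·y_n + 1/5·y_{n+1}] ⇒ (1 − 1/5z)y_{n+1} = (1 + 4/5z)y_n
  so R(z) = (1 + 4/5z)/(1 − 1/5z).

Boundary: |R(x)|=1, x<0.
x=-0.99: |R|=0.1736
R=−1: 1+4/5x = −1+1/5x ⇒ -3/5x=2 ⇒ x=2/(-3/5)=-3.3333
Confirm numerically:
  x=-3.289: |R|=0.98395 <1
  x=-2.546: |R|=0.68699 <1
  x=-1.950: |R|=0.40288 <1
  x=-3.857: |R|=1.17737 >1
  x=-3.586: |R|=1.08828 >1
  x=-3.531: |R|=1.06951 >1
Stable set (-3.3333, 0).

z* = -3.3333.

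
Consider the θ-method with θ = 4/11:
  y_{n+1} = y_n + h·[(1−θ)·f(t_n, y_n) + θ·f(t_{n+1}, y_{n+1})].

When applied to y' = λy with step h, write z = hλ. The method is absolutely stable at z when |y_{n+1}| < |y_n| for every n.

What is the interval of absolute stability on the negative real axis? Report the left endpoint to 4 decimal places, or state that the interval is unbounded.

Set f=λy, z=hλ:
  y_{n+1} = y_n + z·[7/11·y_n + 4/11·y_{n+1}] ⇒ (1 − 4/11z)y_{n+1} = (1 + 7/11z)y_n
  so R(z) = (1 + 7/11z)/(1 − 4/11z).

Boundary: |R(x)|=1, x<0.
x=-1.47: |R|=0.0421
R=−1: 1+7/11x = −1+4/11x ⇒ -3/11x=2 ⇒ x=2/(-3/11)=-7.3333
Confirm numerically:
  x=-5.697: |R|=0.85471 <1
  x=-5.562: |R|=0.84017 <1
  x=-4.348: |R|=0.68456 <1
  x=-3.542: |R|=0.54808 <1
  x=-7.902: |R|=1.04004 >1
  x=-7.799: |R|=1.03311 >1
Interval (-7.3333, 0).

(-7.3333, 0).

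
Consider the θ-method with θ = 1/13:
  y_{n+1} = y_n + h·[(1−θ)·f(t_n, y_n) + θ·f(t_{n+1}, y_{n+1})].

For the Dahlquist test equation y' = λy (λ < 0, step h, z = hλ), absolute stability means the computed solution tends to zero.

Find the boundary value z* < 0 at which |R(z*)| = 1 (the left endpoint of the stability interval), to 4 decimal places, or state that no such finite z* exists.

left endpoint -2.3636.

Test eqn y'=λy, z=hλ:
  y_{n+1} = y_n + z·[12/13·y_n + 1/13·y_{n+1}] ⇒ (1 − 1/13z)y_{n+1} = (1 + 12/13z)y_n
  ⇒ R(z) = (1 + 12/13z)/(1 − 1/13z).

Find x<0 with |R(x)|<1.
x=-1.48: |R|=0.3287
R=−1: 1+12/13x = −1+1/13x ⇒ -11/13x=2 ⇒ x=2/(-11/13)=-2.3636
Confirm numerically:
  x=-2.119: |R|=0.82201 <1
  x=-1.958: |R|=0.70170 <1
  x=-1.538: |R|=0.37529 <1
  x=-1.072: |R|=0.00966 <1
  x=-2.753: |R|=1.27188 >1
  x=-2.608: |R|=1.17222 >1
  x=-2.503: |R|=1.09888 >1
Stable set (-2.3636, 0).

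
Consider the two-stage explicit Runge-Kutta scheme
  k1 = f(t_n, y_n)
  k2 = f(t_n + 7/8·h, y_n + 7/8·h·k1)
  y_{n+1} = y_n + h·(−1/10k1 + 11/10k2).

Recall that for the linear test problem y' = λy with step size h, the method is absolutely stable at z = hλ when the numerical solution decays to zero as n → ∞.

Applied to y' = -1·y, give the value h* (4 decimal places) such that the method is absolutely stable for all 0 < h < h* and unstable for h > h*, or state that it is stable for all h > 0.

(-1.0390,0); λ=-1 ⇒ h* = (80/77)/1 = 1.0390.

With y'=λy (z=hλ):
  k1=λy_n ⇒ h·k1=z·y_n;  k2=λ(1+7/8z)y_n ⇒ h·k2=z(1+7/8z)y_n
  y_{n+1}/y_n = 1 − 1/10z + 11/10z(1+7/8z) = 1 + z + 77/80z²
  so R(z) = 1 + z + 77/80z².

Need |R(x)|<1, x<0.
x=-0.88: |R|=0.8654
R=1: x+77/80x²=0 ⇒ x=−80/77=-1.0390; min R=1−1/(4·77/80)=0.7403>−1
Confirm numerically:
  x=-0.551: |R|=0.74122 <1
  x=-0.466: |R|=0.74301 <1
  x=-0.444: |R|=0.74574 <1
  x=-1.632: |R|=1.93155 >1
  x=-1.096: |R|=1.06017 >1
Stable set (-1.0390, 0).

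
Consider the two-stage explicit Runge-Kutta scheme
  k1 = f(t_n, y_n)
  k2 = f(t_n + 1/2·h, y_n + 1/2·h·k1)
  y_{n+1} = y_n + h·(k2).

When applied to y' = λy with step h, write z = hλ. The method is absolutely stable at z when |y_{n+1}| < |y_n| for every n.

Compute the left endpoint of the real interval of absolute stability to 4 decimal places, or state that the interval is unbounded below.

z* = -2.0000.

With y'=λy (z=hλ):
  k1=λy_n ⇒ h·k1=z·y_n;  k2=λ(1+1/2z)y_n ⇒ h·k2=z(1+1/2z)y_n
  y_{n+1}/y_n = 1 + z(1+1/2z) = 1 + z + 1/2z²
  ⇒ R(z) = 1 + z + 1/2z².

Find x<0 with |R(x)|<1.
x=-0.43: |R|=0.6624
R=1: x+1/2x²=0 ⇒ x=−2=-2.0000; min R=1−1/(4·1/2)=0.5000>−1
Confirm numerically:
  x=-1.577: |R|=0.66646 <1
  x=-1.257: |R|=0.53302 <1
  x=-0.906: |R|=0.50442 <1
  x=-2.597: |R|=1.77520 >1
  x=-2.258: |R|=1.29128 >1
Interval (-2.0000, 0).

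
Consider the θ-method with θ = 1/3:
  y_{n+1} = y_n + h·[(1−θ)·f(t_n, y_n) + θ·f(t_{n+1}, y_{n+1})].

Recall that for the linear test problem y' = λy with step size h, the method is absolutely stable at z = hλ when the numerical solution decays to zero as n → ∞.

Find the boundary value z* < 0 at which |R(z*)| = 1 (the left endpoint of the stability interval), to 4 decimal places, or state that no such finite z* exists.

left endpoint -6.0000.

With y'=λy (z=hλ):
  y_{n+1} = y_n + z·[2/3·y_n + 1/3·y_{n+1}] ⇒ (1 − 1/3z)y_{n+1} = (1 + 2/3z)y_n
  so R(z) = (1 + 2/3z)/(1 − 1/3z).

Solve |R(x)|<1 on ℝ⁻.
x=-1.7: |R|=0.0851
R=−1: 1+2/3x = −1+1/3x ⇒ -1/3x=2 ⇒ x=2/(-1/3)=-6.0000
Confirm numerically:
  x=-5.182: |R|=0.90002 <1
  x=-4.787: |R|=0.84423 <1
  x=-4.570: |R|=0.81110 <1
  x=-6.324: |R|=1.03475 >1
  x=-6.322: |R|=1.03454 >1
  x=-6.096: |R|=1.01055 >1
Interval (-6.0000, 0).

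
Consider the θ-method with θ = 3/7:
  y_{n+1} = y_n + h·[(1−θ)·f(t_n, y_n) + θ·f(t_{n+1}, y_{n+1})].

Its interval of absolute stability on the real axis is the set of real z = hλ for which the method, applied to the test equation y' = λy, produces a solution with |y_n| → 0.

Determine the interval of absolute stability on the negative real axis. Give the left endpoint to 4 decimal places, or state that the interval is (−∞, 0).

z∈(-14.0000,0).

With y'=λy (z=hλ):
  y_{n+1} = y_n + z·[4/7·y_n + 3/7·y_{n+1}] ⇒ (1 − 3/7z)y_{n+1} = (1 + 4/7z)y_n
  so R(z) = (1 + 4/7z)/(1 − 3/7z).

Need |R(x)|<1, x<0.
x=-0.4: |R|=0.6585
R=−1: 1+4/7x = −1+3/7x ⇒ -1/7x=2 ⇒ x=2/(-1/7)=-14.0000
Confirm numerically:
  x=-10.860: |R|=0.92067 <1
  x=-10.440: |R|=0.90710 <1
  x=-9.150: |R|=0.85922 <1
  x=-14.521: |R|=1.01030 >1
  x=-14.378: |R|=1.00754 >1
So |R|<1 on (-14.0000, 0).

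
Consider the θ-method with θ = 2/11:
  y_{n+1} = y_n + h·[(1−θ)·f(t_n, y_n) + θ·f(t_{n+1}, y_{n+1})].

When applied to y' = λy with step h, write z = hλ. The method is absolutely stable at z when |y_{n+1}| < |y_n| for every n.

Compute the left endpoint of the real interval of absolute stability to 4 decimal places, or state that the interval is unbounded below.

z* = -3.1429.

Set f=λy, z=hλ:
  y_{n+1} = y_n + z·[9/11·y_n + 2/11·y_{n+1}] ⇒ (1 − 2/11z)y_{n+1} = (1 + 9/11z)y_n
  so R(z) = (1 + 9/11z)/(1 − 2/11z).

Need |R(x)|<1, x<0.
x=-0.73: |R|=0.3555
R=−1: 1+9/11x = −1+2/11x ⇒ -7/11x=2 ⇒ x=2/(-7/11)=-3.1429
Confirm numerically:
  x=-2.028: |R|=0.48167 <1
  x=-1.685: |R|=0.28984 <1
  x=-1.338: |R|=0.07619 <1
  x=-3.660: |R|=1.19760 >1
  x=-3.558: |R|=1.16041 >1
  x=-3.417: |R|=1.10760 >1
So |R|<1 on (-3.1429, 0).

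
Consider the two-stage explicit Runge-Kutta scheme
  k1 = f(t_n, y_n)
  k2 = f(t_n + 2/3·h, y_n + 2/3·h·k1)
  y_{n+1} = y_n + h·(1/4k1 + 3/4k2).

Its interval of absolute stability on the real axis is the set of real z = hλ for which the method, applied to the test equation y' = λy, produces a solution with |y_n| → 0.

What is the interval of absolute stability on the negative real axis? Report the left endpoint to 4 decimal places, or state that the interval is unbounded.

z∈(-2.0000,0).

Set f=λy, z=hλ:
  k1=λy_n ⇒ h·k1=z·y_n;  k2=λ(1+2/3z)y_n ⇒ h·k2=z(1+2/3z)y_n
  y_{n+1}/y_n = 1 + 1/4z + 3/4z(1+2/3z) = 1 + z + 1/2z²
  Hence R(z) = 1 + z + 1/2z².

Boundary: |R(x)|=1, x<0.
x=-0.81: |R|=0.5181
R=1: x+1/2x²=0 ⇒ x=−2=-2.0000; min R=1−1/(4·1/2)=0.5000>−1
Confirm numerically:
  x=-1.946: |R|=0.94746 <1
  x=-1.533: |R|=0.64204 <1
  x=-1.450: |R|=0.60125 <1
  x=-2.247: |R|=1.27750 >1
  x=-2.156: |R|=1.16817 >1
Interval (-2.0000, 0).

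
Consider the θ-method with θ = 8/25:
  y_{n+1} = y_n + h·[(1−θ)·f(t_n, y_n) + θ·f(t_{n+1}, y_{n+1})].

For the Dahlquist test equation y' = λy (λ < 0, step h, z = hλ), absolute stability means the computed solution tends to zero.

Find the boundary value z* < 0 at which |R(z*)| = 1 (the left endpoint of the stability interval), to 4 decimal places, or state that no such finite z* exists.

z* = -5.5556.

Set f=λy, z=hλ:
  y_{n+1} = y_n + z·[17/25·y_n + 8/25·y_{n+1}] ⇒ (1 − 8/25z)y_{n+1} = (1 + 17/25z)y_n
  ⇒ R(z) = (1 + 17/25z)/(1 − 8/25z).

Solve |R(x)|<1 on ℝ⁻.
x=-1.14: |R|=0.1647
R=−1: 1+17/25x = −1+8/25x ⇒ -9/25x=2 ⇒ x=2/(-9/25)=-5.5556
Confirm numerically:
  x=-4.473: |R|=0.83971 <1
  x=-2.405: |R|=0.35906 <1
  x=-2.369: |R|=0.34749 <1
  x=-2.250: |R|=0.30814 <1
  x=-5.864: |R|=1.03860 >1
  x=-5.656: |R|=1.01287 >1
Stable set (-5.5556, 0).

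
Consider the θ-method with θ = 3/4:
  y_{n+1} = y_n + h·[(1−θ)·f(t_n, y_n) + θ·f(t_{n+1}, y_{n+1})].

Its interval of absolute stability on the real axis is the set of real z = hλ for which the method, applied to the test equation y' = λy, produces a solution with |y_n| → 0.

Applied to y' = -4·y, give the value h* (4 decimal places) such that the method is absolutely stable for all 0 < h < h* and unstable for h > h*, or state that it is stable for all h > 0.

With y'=λy (z=hλ):
  y_{n+1} = y_n + z·[1/4·y_n + 3/4·y_{n+1}] ⇒ (1 − 3/4z)y_{n+1} = (1 + 1/4z)y_n
  Hence R(z) = (1 + 1/4z)/(1 − 3/4z).

Find x<0 with |R(x)|<1.
x=-1.52: |R|=0.2897
x=-2: |R|=0.2000
x=-10: |R|=0.1765
x=-100: |R|=0.3158
θ=3/4≥1/2 ⇒ |1+1/4x|<|1−3/4x| ∀x<0 ⇒ unbounded interval.

unbounded; (−∞, 0). Any h>0 works for λ=-4.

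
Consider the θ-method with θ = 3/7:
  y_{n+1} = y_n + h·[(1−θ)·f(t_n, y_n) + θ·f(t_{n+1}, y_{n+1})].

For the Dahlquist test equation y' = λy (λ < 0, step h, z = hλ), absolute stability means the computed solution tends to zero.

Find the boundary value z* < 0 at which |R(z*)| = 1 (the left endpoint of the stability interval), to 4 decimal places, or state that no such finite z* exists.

z* = -14.0000.

Set f=λy, z=hλ:
  y_{n+1} = y_n + z·[4/7·y_n + 3/7·y_{n+1}] ⇒ (1 − 3/7z)y_{n+1} = (1 + 4/7z)y_n
  Hence R(z) = (1 + 4/7z)/(1 − 3/7z).

Need |R(x)|<1, x<0.
x=-0.94: |R|=0.3299
R=−1: 1+4/7x = −1+3/7x ⇒ -1/7x=2 ⇒ x=2/(-1/7)=-14.0000
Confirm numerically:
  x=-12.654: |R|=0.97006 <1
  x=-8.879: |R|=0.84776 <1
  x=-8.747: |R|=0.84197 <1
  x=-14.547: |R|=1.01080 >1
  x=-14.326: |R|=1.00652 >1
  x=-14.151: |R|=1.00305 >1
So |R|<1 on (-14.0000, 0).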